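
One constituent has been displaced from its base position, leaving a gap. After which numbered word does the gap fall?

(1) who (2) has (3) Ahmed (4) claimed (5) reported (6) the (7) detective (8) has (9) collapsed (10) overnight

4

The displaced element is "who" (word 1).
It is linked across 1 clause boundary (Ø).
It functions as the subject of "reported", so the gap sits immediately after word 4 ("claimed").
Base order: Ahmed has claimed that who reported the detective has collapsed overnight.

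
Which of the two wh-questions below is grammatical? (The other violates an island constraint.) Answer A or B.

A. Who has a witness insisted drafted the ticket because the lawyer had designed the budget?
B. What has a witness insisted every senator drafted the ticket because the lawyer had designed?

A

In B, the wh-phrase is extracted from inside an adjunct island (introduced by "because"), which blocks movement.
In A, the extraction path crosses only that-complement boundaries, which are transparent.
So A is grammatical.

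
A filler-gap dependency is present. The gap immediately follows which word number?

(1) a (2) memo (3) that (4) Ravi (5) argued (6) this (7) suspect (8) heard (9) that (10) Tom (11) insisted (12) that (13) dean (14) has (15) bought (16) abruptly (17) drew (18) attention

The displaced element is "a memo" (word 2).
It is linked across 3 clause boundaries (Ø → that → Ø).
It functions as the direct object of "bought", so the gap sits immediately after word 15 ("bought").
Base order: Ravi argued this suspect heard that Tom insisted that dean has bought a memo abruptly.

15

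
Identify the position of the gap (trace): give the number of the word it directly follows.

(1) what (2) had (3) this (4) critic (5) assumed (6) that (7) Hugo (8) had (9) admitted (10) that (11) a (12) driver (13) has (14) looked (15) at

The displaced element is "what" (word 1).
It is linked across 2 clause boundaries (that → that).
It functions as the object of the preposition "at" of "looked", so the gap sits immediately after word 15 ("at").
Base order: This critic had assumed that Hugo had admitted that a driver has looked at what.

15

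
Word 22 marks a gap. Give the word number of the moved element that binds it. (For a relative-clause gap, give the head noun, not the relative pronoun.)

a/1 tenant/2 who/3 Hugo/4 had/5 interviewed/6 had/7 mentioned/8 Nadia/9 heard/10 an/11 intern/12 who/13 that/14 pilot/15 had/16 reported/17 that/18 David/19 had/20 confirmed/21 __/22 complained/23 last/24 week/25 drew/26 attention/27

12

The gap at 22 is the subject of "complained", inside a relative clause.
The relative pronoun is "who" (word 13); it is bound by the head noun immediately before it.
Its filler is the head noun "intern", at word 12.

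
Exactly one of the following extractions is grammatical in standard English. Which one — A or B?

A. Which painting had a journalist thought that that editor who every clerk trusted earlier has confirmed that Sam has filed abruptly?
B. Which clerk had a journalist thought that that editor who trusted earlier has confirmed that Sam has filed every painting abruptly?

A

In B, the wh-phrase is extracted from inside a complex-NP island (relative clause) (introduced by "who"), which blocks movement.
In A, the extraction path crosses only that-complement boundaries, which are transparent.
So A is grammatical.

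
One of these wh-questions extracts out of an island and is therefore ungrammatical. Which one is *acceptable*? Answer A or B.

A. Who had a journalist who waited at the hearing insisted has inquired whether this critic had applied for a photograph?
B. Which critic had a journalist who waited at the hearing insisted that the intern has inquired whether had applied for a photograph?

A

In B, the wh-phrase is extracted from inside a wh-island (introduced by "whether"), which blocks movement.
In A, the extraction path crosses only that-complement boundaries, which are transparent.
So A is grammatical.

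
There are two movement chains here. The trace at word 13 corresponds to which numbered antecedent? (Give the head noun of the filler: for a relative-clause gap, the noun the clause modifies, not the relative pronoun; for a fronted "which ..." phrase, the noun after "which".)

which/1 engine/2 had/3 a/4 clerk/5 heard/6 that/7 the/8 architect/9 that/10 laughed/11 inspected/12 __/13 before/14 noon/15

The marked gap is the direct object of "inspected".
Its filler is the fronted wh-phrase "which engine", at word 2.
(The other dependency links word 9 to a gap after word 10.)

2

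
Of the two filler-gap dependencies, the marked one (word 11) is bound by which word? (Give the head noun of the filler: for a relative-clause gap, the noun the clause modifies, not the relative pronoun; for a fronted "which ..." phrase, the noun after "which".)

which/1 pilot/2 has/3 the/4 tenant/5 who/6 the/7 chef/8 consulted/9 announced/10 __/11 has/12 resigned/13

2

The marked gap is the subject of "resigned".
Its filler is the fronted wh-phrase "which pilot", at word 2.
(The other dependency links word 5 to a gap after word 9.)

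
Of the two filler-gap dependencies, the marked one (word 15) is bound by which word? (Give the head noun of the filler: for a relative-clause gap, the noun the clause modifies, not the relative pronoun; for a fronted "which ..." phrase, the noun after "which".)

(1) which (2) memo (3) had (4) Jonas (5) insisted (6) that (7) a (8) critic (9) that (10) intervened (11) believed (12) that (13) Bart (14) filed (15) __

The marked gap is the direct object of "filed".
Its filler is the fronted wh-phrase "which memo", at word 2.
(The other dependency links word 8 to a gap after word 9.)

2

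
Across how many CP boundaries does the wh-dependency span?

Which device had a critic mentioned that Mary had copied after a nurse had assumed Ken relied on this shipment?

1

"which device" is extracted from the object of "copied".
Boundaries crossed, outermost first: [that] — 1 in total.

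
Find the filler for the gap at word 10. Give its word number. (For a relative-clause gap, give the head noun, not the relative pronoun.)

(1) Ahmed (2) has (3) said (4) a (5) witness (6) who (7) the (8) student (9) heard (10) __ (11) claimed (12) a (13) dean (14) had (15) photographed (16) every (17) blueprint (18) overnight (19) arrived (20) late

The gap at 10 is the subject of "claimed", inside a relative clause.
The relative pronoun is "who" (word 6); it is bound by the head noun immediately before it.
Its filler is the head noun "witness", at word 5.

5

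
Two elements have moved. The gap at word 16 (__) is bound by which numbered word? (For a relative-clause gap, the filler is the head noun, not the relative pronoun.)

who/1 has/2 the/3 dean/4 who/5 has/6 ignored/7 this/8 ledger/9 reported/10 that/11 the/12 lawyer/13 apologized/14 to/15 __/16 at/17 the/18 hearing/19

1

The marked gap is the object of the preposition "to" of "apologized".
Its filler is the fronted wh-phrase "who", at word 1.
(The other dependency links word 4 to a gap after word 5.)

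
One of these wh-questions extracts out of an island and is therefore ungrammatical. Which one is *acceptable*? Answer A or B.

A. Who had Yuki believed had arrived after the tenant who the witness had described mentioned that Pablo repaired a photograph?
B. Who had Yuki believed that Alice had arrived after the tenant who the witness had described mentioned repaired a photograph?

A

In B, the wh-phrase is extracted from inside an adjunct island (introduced by "after"), which blocks movement.
In A, the extraction path crosses only that-complement boundaries, which are transparent.
So A is grammatical.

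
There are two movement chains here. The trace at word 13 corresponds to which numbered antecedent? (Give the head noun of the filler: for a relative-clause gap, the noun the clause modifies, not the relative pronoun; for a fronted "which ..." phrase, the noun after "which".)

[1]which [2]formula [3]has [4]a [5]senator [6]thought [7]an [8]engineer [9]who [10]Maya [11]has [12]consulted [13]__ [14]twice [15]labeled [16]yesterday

8

The marked gap is inside the relative clause, the direct object of "consulted".
Its filler is the head noun "engineer" (via "who"), at word 8.
(The other dependency links word 2 to a gap after word 15.)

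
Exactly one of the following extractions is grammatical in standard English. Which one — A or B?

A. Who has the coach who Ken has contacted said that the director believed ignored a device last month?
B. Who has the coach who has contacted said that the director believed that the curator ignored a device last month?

In B, the wh-phrase is extracted from inside a complex-NP island (relative clause) (introduced by "who"), which blocks movement.
In A, the extraction path crosses only that-complement boundaries, which are transparent.
So A is grammatical.

A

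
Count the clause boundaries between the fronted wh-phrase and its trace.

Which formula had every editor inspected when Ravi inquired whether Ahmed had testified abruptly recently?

0

"which formula" originates inside the matrix clause — no clause boundary is crossed.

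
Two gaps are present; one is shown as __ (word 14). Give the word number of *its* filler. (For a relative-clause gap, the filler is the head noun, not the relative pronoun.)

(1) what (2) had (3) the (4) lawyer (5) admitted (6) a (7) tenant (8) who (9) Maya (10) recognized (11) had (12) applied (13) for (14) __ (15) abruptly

The marked gap is the object of the preposition "for" of "applied".
Its filler is the fronted wh-phrase "what", at word 1.
(The other dependency links word 7 to a gap after word 10.)

1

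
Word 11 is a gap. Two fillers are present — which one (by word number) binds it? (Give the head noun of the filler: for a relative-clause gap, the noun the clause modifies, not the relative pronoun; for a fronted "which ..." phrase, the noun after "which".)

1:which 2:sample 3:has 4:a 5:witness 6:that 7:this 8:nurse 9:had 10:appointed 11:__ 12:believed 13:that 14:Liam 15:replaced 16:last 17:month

5

The marked gap is inside the relative clause, the direct object of "appointed".
Its filler is the head noun "witness" (via "that"), at word 5.
(The other dependency links word 2 to a gap after word 15.)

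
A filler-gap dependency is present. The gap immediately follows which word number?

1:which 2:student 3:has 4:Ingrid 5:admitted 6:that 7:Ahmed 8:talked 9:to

9

The displaced element is "which student" (word 2).
It is linked across 1 clause boundary (that).
It functions as the object of the preposition "to" of "talked", so the gap sits immediately after word 9 ("to").
Base order: Ingrid has admitted that Ahmed talked to which student.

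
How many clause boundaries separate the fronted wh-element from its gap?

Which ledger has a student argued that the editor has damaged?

1

"which ledger" is extracted from the object of "damaged".
Boundaries crossed, outermost first: [that] — 1 in total.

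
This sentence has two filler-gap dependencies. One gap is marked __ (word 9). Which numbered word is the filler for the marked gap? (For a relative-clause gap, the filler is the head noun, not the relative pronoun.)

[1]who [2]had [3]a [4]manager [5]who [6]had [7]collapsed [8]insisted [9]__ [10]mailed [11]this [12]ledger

1

The marked gap is the subject of "mailed".
Its filler is the fronted wh-phrase "who", at word 1.
(The other dependency links word 4 to a gap after word 5.)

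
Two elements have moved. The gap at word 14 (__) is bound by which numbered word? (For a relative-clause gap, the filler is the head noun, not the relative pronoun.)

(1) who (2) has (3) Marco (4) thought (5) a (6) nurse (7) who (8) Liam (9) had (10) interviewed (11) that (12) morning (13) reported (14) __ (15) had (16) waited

The marked gap is the subject of "waited".
Its filler is the fronted wh-phrase "who", at word 1.
(The other dependency links word 6 to a gap after word 10.)

1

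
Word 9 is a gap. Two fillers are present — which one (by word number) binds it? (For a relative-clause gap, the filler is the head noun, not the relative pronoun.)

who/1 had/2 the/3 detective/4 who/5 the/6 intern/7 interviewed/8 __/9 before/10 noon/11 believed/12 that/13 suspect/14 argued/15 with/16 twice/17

4

The marked gap is inside the relative clause, the direct object of "interviewed".
Its filler is the head noun "detective" (via "who"), at word 4.
(The other dependency links word 1 to a gap after word 16.)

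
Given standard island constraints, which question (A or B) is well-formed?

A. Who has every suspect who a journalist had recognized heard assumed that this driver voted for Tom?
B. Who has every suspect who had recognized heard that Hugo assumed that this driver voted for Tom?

A

In B, the wh-phrase is extracted from inside a complex-NP island (relative clause) (introduced by "who"), which blocks movement.
In A, the extraction path crosses only that-complement boundaries, which are transparent.
So A is grammatical.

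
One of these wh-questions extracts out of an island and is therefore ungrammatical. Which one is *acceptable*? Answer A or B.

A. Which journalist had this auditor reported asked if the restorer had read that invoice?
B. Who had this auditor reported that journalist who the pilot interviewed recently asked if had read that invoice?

A

In B, the wh-phrase is extracted from inside a wh-island (introduced by "if"), which blocks movement.
In A, the extraction path crosses only that-complement boundaries, which are transparent.
So A is grammatical.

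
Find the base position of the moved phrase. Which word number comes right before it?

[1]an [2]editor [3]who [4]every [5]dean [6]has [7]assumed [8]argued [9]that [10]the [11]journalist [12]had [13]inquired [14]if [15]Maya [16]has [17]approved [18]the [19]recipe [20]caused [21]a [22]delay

The displaced element is "an editor" (word 2).
It is linked across 1 clause boundary (Ø).
It functions as the subject of "argued", so the gap sits immediately after word 7 ("assumed").
Base order: Every dean has assumed that an editor argued that the journalist had inquired if Maya has approved the recipe.

7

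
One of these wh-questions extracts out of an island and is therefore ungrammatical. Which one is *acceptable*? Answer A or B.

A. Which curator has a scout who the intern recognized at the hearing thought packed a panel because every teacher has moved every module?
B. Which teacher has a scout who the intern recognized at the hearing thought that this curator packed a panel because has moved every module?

In B, the wh-phrase is extracted from inside an adjunct island (introduced by "because"), which blocks movement.
In A, the extraction path crosses only that-complement boundaries, which are transparent.
So A is grammatical.

A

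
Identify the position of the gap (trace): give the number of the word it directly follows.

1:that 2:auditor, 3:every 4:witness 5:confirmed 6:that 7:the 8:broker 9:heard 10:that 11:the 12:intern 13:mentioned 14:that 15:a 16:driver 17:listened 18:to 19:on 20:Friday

The displaced element is "that auditor" (word 2).
It is linked across 3 clause boundaries (that → that → that).
It functions as the object of the preposition "to" of "listened", so the gap sits immediately after word 18 ("to").
Base order: Every witness confirmed that the broker heard that the intern mentioned that a driver listened to that auditor on Friday.

18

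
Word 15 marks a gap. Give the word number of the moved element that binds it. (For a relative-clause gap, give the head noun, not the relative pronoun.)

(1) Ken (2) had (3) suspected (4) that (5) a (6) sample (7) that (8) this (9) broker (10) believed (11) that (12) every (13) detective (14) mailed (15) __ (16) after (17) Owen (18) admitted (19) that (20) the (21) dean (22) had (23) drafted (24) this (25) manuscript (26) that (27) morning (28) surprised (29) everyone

6

The gap at 15 is the object of "mailed", inside a relative clause.
The relative pronoun is "that" (word 7); it is bound by the head noun immediately before it.
Its filler is the head noun "sample", at word 6.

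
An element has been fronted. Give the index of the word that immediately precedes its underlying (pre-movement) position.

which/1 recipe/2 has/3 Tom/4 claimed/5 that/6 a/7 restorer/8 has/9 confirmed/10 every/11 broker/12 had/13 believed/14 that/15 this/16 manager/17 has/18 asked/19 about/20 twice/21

20

The displaced element is "which recipe" (word 2).
It is linked across 3 clause boundaries (that → Ø → that).
It functions as the object of the preposition "about" of "asked", so the gap sits immediately after word 20 ("about").
Base order: Tom has claimed that a restorer has confirmed every broker had believed that this manager has asked about which recipe twice.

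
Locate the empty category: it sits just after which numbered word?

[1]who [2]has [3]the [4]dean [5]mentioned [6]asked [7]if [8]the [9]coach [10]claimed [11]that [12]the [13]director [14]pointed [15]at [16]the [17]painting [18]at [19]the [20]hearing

5

The displaced element is "who" (word 1).
It is linked across 1 clause boundary (Ø).
It functions as the subject of "asked", so the gap sits immediately after word 5 ("mentioned").
Base order: The dean has mentioned who asked if the coach claimed that the director pointed at the painting at the hearing.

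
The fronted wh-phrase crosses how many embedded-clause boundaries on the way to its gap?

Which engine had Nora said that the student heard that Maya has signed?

"which engine" is extracted from the object of "signed".
Boundaries crossed, outermost first: [that], [that] — 2 in total.

2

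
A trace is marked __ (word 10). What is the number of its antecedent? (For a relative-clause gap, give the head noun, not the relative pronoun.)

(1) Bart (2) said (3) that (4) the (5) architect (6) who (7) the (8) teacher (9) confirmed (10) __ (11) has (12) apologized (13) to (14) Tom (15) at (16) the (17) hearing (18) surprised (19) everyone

The gap at 10 is the subject of "apologized", inside a relative clause.
The relative pronoun is "who" (word 6); it is bound by the head noun immediately before it.
Its filler is the head noun "architect", at word 5.

5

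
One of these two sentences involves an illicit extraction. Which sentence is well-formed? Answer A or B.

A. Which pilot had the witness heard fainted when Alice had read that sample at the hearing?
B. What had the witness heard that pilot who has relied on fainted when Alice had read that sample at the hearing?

A

In B, the wh-phrase is extracted from inside a complex-NP island (relative clause) (introduced by "who"), which blocks movement.
In A, the extraction path crosses only that-complement boundaries, which are transparent.
So A is grammatical.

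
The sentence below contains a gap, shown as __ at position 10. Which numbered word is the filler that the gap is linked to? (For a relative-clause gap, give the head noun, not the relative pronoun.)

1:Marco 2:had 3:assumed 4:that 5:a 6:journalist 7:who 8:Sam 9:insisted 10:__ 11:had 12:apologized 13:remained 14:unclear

6

The gap at 10 is the subject of "apologized", inside a relative clause.
The relative pronoun is "who" (word 7); it is bound by the head noun immediately before it.
Its filler is the head noun "journalist", at word 6.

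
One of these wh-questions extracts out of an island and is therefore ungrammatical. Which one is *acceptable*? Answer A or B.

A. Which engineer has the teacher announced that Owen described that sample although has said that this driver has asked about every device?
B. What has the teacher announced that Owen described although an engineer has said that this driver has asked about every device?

B

In A, the wh-phrase is extracted from inside an adjunct island (introduced by "although"), which blocks movement.
In B, the extraction path crosses only that-complement boundaries, which are transparent.
So B is grammatical.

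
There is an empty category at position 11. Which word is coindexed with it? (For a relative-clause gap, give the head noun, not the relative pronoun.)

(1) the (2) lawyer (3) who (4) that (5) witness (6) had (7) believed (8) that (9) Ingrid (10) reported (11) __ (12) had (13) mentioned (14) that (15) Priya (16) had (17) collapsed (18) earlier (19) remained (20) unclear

The gap at 11 is the subject of "mentioned", inside a relative clause.
The relative pronoun is "who" (word 3); it is bound by the head noun immediately before it.
Its filler is the head noun "lawyer", at word 2.

2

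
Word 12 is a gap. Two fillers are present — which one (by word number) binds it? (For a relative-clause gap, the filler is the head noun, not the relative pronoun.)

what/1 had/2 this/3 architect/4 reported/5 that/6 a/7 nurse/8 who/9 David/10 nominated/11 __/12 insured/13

8

The marked gap is inside the relative clause, the direct object of "nominated".
Its filler is the head noun "nurse" (via "who"), at word 8.
(The other dependency links word 1 to a gap after word 13.)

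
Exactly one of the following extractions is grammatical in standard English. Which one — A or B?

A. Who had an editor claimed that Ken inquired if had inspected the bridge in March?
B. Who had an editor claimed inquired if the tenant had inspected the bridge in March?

In A, the wh-phrase is extracted from inside a wh-island (introduced by "if"), which blocks movement.
In B, the extraction path crosses only that-complement boundaries, which are transparent.
So B is grammatical.

B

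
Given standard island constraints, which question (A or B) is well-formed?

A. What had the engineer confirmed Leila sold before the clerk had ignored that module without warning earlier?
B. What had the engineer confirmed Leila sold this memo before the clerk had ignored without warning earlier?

A

In B, the wh-phrase is extracted from inside an adjunct island (introduced by "before"), which blocks movement.
In A, the extraction path crosses only that-complement boundaries, which are transparent.
So A is grammatical.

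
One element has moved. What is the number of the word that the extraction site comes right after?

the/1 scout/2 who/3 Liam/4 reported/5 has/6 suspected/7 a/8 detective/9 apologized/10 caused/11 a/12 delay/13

5

The displaced element is "the scout" (word 2).
It is linked across 1 clause boundary (Ø).
It functions as the subject of "suspected", so the gap sits immediately after word 5 ("reported").
Base order: Liam reported that the scout has suspected a detective apologized.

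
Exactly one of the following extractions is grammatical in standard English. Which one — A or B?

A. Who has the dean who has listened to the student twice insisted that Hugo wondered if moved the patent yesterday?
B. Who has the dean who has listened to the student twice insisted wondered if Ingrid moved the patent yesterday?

B

In A, the wh-phrase is extracted from inside a wh-island (introduced by "if"), which blocks movement.
In B, the extraction path crosses only that-complement boundaries, which are transparent.
So B is grammatical.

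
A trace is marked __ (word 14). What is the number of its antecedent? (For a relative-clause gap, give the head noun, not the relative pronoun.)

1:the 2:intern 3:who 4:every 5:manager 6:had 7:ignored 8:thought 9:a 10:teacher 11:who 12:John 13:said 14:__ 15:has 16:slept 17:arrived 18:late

The gap at 14 is the subject of "slept", inside a relative clause.
The relative pronoun is "who" (word 11); it is bound by the head noun immediately before it.
Its filler is the head noun "teacher", at word 10.

10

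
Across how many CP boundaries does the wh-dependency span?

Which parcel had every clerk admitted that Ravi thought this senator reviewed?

2

"which parcel" is extracted from the object of "reviewed".
Boundaries crossed, outermost first: [that], [Ø] — 2 in total.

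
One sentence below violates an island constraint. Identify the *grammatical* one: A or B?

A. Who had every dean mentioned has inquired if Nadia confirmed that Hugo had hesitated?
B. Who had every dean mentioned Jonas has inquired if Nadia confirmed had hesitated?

A

In B, the wh-phrase is extracted from inside a wh-island (introduced by "if"), which blocks movement.
In A, the extraction path crosses only that-complement boundaries, which are transparent.
So A is grammatical.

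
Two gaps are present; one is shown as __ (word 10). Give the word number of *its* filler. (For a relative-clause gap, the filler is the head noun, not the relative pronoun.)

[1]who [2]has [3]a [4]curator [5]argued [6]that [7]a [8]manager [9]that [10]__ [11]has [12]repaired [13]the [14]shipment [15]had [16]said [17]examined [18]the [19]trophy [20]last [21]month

8

The marked gap is inside the relative clause, the subject of "repaired".
Its filler is the head noun "manager" (via "that"), at word 8.
(The other dependency links word 1 to a gap after word 16.)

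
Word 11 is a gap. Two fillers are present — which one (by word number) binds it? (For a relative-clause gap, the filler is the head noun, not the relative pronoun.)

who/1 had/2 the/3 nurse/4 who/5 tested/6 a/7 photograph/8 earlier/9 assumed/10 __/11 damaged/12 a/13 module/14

1

The marked gap is the subject of "damaged".
Its filler is the fronted wh-phrase "who", at word 1.
(The other dependency links word 4 to a gap after word 5.)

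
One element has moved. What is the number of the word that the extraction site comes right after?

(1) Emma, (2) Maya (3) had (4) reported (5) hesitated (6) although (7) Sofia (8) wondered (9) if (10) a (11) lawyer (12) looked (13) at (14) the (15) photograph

The displaced element is "Emma" (word 1).
It is linked across 1 clause boundary (Ø).
It functions as the subject of "hesitated", so the gap sits immediately after word 4 ("reported").
Base order: Maya had reported that Emma hesitated although Sofia wondered if a lawyer looked at the photograph.

4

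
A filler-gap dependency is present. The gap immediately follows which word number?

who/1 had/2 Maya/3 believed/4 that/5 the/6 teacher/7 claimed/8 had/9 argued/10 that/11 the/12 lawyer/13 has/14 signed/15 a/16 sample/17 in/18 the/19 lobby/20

The displaced element is "who" (word 1).
It is linked across 2 clause boundaries (that → Ø).
It functions as the subject of "argued", so the gap sits immediately after word 8 ("claimed").
Base order: Maya had believed that the teacher claimed who had argued that the lawyer has signed a sample in the lobby.

8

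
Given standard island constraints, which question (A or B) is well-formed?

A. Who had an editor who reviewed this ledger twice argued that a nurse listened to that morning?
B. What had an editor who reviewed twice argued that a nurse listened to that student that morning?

In B, the wh-phrase is extracted from inside a complex-NP island (relative clause) (introduced by "who"), which blocks movement.
In A, the extraction path crosses only that-complement boundaries, which are transparent.
So A is grammatical.

A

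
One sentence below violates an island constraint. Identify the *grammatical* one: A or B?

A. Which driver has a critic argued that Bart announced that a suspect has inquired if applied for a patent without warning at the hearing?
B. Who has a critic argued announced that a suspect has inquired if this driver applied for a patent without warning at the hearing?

In A, the wh-phrase is extracted from inside a wh-island (introduced by "if"), which blocks movement.
In B, the extraction path crosses only that-complement boundaries, which are transparent.
So B is grammatical.

B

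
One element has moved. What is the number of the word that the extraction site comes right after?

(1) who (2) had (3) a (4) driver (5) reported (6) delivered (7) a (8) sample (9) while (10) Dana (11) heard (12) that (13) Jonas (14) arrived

The displaced element is "who" (word 1).
It is linked across 1 clause boundary (Ø).
It functions as the subject of "delivered", so the gap sits immediately after word 5 ("reported").
Base order: A driver had reported who delivered a sample while Dana heard that Jonas arrived.

5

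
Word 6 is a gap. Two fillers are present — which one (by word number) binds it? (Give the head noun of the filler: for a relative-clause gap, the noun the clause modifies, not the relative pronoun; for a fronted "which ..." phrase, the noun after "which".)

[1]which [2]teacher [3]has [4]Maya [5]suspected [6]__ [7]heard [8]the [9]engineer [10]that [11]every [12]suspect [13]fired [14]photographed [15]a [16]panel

2

The marked gap is the subject of "heard".
Its filler is the fronted wh-phrase "which teacher", at word 2.
(The other dependency links word 9 to a gap after word 13.)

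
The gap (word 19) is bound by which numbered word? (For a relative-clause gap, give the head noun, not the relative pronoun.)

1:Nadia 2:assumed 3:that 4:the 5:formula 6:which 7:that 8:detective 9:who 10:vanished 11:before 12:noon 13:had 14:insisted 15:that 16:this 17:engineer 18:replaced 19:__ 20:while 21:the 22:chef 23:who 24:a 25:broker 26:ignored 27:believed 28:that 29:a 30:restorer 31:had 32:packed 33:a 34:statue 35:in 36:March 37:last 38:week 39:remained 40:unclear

5

The gap at 19 is the object of "replaced", inside a relative clause.
The relative pronoun is "which" (word 6); it is bound by the head noun immediately before it.
Its filler is the head noun "formula", at word 5.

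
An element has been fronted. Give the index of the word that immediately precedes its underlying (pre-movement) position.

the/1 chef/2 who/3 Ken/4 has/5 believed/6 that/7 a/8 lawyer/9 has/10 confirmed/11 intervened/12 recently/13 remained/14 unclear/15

11

The displaced element is "the chef" (word 2).
It is linked across 2 clause boundaries (that → Ø).
It functions as the subject of "intervened", so the gap sits immediately after word 11 ("confirmed").
Base order: Ken has believed that a lawyer has confirmed that the chef intervened recently.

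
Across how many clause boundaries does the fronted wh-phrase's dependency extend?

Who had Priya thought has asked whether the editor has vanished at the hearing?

1

"who" is extracted from the subject of "asked".
Boundaries crossed, outermost first: [Ø] — 1 in total.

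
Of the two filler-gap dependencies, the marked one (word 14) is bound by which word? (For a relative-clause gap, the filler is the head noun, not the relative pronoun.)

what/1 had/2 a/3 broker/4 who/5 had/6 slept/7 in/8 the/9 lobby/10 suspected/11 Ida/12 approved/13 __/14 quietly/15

1

The marked gap is the direct object of "approved".
Its filler is the fronted wh-phrase "what", at word 1.
(The other dependency links word 4 to a gap after word 5.)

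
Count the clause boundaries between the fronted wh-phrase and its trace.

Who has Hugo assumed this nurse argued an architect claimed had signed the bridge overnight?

3

"who" is extracted from the subject of "signed".
Boundaries crossed, outermost first: [Ø], [Ø], [Ø] — 3 in total.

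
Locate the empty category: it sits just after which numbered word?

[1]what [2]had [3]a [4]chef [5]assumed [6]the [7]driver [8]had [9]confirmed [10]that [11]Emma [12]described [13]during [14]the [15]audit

The displaced element is "what" (word 1).
It is linked across 2 clause boundaries (Ø → that).
It functions as the direct object of "described", so the gap sits immediately after word 12 ("described").
Base order: A chef had assumed the driver had confirmed that Emma described what during the audit.

12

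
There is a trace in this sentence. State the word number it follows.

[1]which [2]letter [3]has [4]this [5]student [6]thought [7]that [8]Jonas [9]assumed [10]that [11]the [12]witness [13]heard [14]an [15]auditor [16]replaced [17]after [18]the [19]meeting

The displaced element is "which letter" (word 2).
It is linked across 3 clause boundaries (that → that → Ø).
It functions as the direct object of "replaced", so the gap sits immediately after word 16 ("replaced").
Base order: This student has thought that Jonas assumed that the witness heard an auditor replaced which letter after the meeting.

16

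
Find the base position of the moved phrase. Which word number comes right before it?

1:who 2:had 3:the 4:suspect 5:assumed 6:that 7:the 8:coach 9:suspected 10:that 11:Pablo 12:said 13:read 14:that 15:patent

12

The displaced element is "who" (word 1).
It is linked across 3 clause boundaries (that → that → Ø).
It functions as the subject of "read", so the gap sits immediately after word 12 ("said").
Base order: The suspect had assumed that the coach suspected that Pablo said that who read that patent.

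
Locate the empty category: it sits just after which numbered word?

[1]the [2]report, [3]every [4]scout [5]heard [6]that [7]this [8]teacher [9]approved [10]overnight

9

The displaced element is "the report" (word 2).
It is linked across 1 clause boundary (that).
It functions as the direct object of "approved", so the gap sits immediately after word 9 ("approved").
Base order: Every scout heard that this teacher approved the report overnight.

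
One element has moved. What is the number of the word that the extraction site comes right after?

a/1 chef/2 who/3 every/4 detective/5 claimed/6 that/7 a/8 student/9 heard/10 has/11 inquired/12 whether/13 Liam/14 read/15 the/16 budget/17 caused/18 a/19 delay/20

10

The displaced element is "a chef" (word 2).
It is linked across 2 clause boundaries (that → Ø).
It functions as the subject of "inquired", so the gap sits immediately after word 10 ("heard").
Base order: Every detective claimed that a student heard that a chef has inquired whether Liam read the budget.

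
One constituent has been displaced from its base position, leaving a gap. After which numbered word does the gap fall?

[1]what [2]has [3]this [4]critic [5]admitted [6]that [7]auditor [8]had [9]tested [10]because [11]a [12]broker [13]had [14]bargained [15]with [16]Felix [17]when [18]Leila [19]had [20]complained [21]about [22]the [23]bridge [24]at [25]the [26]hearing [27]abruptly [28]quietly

The displaced element is "what" (word 1).
It is linked across 1 clause boundary (Ø).
It functions as the direct object of "tested", so the gap sits immediately after word 9 ("tested").
Base order: This critic has admitted that auditor had tested what because a broker had bargained with Felix when Leila had complained about the bridge at the hearing abruptly quietly.

9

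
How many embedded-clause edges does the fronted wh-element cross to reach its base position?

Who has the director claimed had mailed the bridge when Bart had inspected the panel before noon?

"who" is extracted from the subject of "mailed".
Boundaries crossed, outermost first: [Ø] — 1 in total.

1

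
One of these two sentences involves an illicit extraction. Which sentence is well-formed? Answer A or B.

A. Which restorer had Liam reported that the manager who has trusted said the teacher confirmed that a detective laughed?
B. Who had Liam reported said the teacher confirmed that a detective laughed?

In A, the wh-phrase is extracted from inside a complex-NP island (relative clause) (introduced by "who"), which blocks movement.
In B, the extraction path crosses only that-complement boundaries, which are transparent.
So B is grammatical.

B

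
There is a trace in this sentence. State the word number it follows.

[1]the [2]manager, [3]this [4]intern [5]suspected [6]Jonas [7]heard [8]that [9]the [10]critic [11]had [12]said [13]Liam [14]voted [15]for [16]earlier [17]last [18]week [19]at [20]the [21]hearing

The displaced element is "the manager" (word 2).
It is linked across 3 clause boundaries (Ø → that → Ø).
It functions as the object of the preposition "for" of "voted", so the gap sits immediately after word 15 ("for").
Base order: This intern suspected Jonas heard that the critic had said Liam voted for the manager earlier last week at the hearing.

15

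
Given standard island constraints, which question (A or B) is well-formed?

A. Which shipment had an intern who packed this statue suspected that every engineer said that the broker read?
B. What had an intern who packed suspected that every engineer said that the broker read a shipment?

A

In B, the wh-phrase is extracted from inside a complex-NP island (relative clause) (introduced by "who"), which blocks movement.
In A, the extraction path crosses only that-complement boundaries, which are transparent.
So A is grammatical.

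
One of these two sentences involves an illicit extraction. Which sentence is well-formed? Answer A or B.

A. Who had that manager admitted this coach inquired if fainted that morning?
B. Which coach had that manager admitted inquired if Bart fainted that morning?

In A, the wh-phrase is extracted from inside a wh-island (introduced by "if"), which blocks movement.
In B, the extraction path crosses only that-complement boundaries, which are transparent.
So B is grammatical.

B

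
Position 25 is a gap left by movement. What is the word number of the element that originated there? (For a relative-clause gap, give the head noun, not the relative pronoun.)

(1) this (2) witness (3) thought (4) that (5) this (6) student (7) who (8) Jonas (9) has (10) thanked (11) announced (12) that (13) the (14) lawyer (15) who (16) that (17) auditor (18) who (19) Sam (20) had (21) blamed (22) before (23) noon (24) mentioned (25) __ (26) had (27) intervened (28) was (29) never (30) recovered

The gap at 25 is the subject of "intervened", inside a relative clause.
The relative pronoun is "who" (word 15); it is bound by the head noun immediately before it.
Its filler is the head noun "lawyer", at word 14.

14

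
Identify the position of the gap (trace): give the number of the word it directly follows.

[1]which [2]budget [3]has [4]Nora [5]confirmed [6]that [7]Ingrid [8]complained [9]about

The displaced element is "which budget" (word 2).
It is linked across 1 clause boundary (that).
It functions as the object of the preposition "about" of "complained", so the gap sits immediately after word 9 ("about").
Base order: Nora has confirmed that Ingrid complained about which budget.

9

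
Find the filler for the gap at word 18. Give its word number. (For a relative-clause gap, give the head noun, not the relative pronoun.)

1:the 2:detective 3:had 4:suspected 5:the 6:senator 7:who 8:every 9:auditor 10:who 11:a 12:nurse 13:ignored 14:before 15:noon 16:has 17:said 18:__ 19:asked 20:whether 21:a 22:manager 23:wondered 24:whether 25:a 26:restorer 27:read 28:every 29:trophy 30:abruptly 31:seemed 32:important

The gap at 18 is the subject of "asked", inside a relative clause.
The relative pronoun is "who" (word 7); it is bound by the head noun immediately before it.
Its filler is the head noun "senator", at word 6.

6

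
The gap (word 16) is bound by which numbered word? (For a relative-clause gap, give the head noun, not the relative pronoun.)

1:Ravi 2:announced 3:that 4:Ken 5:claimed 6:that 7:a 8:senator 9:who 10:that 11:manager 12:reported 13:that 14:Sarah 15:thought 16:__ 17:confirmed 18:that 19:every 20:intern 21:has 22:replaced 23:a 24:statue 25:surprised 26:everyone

8

The gap at 16 is the subject of "confirmed", inside a relative clause.
The relative pronoun is "who" (word 9); it is bound by the head noun immediately before it.
Its filler is the head noun "senator", at word 8.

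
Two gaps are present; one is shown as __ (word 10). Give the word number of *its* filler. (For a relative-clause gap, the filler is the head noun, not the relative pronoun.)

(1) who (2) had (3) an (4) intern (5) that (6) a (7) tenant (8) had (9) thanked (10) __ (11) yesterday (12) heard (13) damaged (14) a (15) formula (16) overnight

4

The marked gap is inside the relative clause, the direct object of "thanked".
Its filler is the head noun "intern" (via "that"), at word 4.
(The other dependency links word 1 to a gap after word 12.)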